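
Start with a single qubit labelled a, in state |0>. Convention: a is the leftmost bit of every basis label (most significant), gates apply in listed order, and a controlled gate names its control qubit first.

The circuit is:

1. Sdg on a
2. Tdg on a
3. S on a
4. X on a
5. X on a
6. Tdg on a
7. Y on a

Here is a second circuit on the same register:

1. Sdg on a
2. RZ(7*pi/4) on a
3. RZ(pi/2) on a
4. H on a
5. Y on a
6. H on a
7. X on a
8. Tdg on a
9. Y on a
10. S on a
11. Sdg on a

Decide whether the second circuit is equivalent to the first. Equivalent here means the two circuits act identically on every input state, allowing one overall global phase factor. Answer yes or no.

No — the two circuits implement different unitaries, even allowing a global phase.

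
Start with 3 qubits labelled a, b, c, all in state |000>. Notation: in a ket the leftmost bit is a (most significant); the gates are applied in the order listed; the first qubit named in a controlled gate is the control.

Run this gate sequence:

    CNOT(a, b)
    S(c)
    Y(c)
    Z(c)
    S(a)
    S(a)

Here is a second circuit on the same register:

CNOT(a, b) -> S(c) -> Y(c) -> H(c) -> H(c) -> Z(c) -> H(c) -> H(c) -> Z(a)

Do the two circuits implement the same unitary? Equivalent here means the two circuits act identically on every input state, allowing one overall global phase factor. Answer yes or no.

Yes, they are equivalent — the unitaries differ by at most a global phase.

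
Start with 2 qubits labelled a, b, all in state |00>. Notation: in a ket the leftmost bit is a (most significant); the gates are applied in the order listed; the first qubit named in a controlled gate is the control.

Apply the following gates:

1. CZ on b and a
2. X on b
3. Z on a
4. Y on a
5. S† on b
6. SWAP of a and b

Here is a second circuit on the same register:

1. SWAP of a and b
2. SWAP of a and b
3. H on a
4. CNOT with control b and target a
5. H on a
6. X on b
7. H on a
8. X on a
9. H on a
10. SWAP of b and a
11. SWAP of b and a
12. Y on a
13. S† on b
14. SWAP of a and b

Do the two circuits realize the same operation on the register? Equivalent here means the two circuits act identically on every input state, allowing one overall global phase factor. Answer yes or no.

Yes: on every input state the two circuits agree up to one overall phase factor.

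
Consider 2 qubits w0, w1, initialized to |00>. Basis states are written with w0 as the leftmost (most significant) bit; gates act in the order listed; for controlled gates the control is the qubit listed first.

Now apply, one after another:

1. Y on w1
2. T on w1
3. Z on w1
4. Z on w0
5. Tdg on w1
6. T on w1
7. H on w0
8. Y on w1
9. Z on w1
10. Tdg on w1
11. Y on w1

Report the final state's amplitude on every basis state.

After the circuit, the state carries amplitude 0 on |00>, -sqrt(2)*exp(3*I*pi/4)/2 on |01>, 0 on |10>, -sqrt(2)*exp(3*I*pi/4)/2 on |11>.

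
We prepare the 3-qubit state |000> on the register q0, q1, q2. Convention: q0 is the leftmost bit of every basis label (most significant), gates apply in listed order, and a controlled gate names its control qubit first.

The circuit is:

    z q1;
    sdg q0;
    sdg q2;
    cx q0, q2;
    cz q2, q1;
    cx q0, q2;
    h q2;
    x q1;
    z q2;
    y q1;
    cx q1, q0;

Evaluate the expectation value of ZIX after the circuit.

In the final state, ZIX has expectation -1.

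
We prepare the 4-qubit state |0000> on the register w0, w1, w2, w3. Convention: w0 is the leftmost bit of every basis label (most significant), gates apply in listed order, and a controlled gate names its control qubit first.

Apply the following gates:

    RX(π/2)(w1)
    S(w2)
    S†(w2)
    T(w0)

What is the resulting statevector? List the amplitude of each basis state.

The resulting statevector has amplitude sqrt(2)/2 on |0000>, -sqrt(2)*I/2 on |0100>, and 0 on every other basis state. Key observation: steps 2-3 multiply out to the identity, so the circuit reduces to the remaining gates.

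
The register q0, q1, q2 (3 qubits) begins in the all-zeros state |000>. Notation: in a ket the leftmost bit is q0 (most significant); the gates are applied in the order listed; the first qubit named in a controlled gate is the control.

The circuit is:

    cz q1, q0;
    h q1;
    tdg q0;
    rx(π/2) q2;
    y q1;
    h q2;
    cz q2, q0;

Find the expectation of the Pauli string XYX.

The expectation value of XYX is 0.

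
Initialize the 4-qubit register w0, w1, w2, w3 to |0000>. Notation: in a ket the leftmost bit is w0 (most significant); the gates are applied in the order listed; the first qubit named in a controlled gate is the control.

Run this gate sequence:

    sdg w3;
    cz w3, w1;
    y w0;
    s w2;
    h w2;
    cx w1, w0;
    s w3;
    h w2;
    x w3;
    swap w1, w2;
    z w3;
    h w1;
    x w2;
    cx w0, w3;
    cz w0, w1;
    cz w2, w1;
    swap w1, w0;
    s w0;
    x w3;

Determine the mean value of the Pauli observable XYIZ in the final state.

In the final state, XYIZ has expectation 0.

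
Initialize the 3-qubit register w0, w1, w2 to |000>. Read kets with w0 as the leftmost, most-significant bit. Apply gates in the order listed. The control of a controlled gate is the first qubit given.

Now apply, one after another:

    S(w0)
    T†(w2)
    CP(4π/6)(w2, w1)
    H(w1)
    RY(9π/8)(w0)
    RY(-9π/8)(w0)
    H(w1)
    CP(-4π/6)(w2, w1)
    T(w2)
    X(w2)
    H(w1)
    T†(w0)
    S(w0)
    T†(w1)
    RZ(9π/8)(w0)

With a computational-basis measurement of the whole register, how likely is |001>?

The probability of measuring |001> is 1/2. Key observation: steps 2-9 multiply out to the identity, so the circuit reduces to the remaining gates.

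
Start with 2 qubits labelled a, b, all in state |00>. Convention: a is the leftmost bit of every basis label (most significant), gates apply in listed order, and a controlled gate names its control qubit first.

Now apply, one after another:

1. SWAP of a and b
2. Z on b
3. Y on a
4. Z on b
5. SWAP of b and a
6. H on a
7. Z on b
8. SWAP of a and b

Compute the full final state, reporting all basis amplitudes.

The resulting statevector has amplitude 0 on |00>, 0 on |01>, -sqrt(2)*I/2 on |10>, -sqrt(2)*I/2 on |11>.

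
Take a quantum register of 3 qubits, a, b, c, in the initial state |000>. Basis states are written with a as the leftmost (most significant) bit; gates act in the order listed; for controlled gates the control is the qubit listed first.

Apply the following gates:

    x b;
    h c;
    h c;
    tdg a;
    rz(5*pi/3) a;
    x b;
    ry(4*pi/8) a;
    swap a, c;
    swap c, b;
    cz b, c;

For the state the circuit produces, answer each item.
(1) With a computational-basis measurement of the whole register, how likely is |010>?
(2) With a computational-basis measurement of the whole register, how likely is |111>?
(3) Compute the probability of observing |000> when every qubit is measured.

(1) Outcome |010> occurs with probability 1/2.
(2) The probability of measuring |111> is 0.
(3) Outcome |000> occurs with probability 1/2.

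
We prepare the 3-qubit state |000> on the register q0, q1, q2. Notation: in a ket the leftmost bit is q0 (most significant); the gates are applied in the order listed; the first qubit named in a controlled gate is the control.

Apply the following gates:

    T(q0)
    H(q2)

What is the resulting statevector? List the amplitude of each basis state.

After the circuit, the state carries amplitude sqrt(2)/2 on |000>, sqrt(2)/2 on |001>, and 0 on every other basis state.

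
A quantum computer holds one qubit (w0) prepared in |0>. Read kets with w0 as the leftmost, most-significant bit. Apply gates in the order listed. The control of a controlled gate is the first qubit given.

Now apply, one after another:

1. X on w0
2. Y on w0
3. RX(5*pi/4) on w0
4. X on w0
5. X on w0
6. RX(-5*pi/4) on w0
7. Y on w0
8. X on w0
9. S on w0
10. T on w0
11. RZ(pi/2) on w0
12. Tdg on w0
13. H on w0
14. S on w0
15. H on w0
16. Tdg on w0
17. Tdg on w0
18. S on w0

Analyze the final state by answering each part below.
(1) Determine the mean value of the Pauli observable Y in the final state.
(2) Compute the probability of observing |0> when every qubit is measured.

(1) The expectation value of Y is -1. Key observation: steps 1-8 multiply out to the identity, so the circuit reduces to the remaining gates.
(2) Outcome |0> occurs with probability 1/2.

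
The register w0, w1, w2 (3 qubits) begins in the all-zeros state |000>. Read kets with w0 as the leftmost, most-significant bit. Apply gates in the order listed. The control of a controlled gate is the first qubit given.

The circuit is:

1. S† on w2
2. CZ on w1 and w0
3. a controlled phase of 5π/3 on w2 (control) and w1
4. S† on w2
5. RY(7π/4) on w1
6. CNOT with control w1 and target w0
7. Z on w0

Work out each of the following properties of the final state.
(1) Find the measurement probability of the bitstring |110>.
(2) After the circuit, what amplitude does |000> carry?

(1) Outcome |110> occurs with probability 1/2 - sqrt(2)/4.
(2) |000> carries amplitude -sqrt(sqrt(2) + 2)/2 in the final state.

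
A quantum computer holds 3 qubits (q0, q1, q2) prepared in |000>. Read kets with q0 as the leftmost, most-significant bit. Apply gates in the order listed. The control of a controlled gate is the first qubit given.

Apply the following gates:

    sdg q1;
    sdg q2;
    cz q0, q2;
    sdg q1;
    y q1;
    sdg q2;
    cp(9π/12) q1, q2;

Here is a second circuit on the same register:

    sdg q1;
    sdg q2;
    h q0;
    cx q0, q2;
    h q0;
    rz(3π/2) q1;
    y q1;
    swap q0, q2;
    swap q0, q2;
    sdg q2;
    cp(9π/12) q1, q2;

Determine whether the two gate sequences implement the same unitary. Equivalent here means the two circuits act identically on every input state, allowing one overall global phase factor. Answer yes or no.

No, they are not equivalent — no single phase factor reconciles the two unitaries.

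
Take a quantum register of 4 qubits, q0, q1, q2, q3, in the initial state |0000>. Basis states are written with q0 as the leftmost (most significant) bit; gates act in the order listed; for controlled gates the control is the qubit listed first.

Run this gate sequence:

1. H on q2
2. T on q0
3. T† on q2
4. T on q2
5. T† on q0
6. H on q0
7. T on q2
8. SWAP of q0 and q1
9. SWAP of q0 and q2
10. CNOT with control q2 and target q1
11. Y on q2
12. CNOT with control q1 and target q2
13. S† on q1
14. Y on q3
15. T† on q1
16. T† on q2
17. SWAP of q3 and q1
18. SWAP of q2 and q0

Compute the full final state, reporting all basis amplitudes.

The final amplitudes are exp(I*pi/4)/2 on |0101>, I/2 on |0111>, exp(3*I*pi/4)/2 on |1100>, -1/2 on |1110>, and 0 on every other basis state. Key observation: steps 2-5 multiply out to the identity, so the circuit reduces to the remaining gates.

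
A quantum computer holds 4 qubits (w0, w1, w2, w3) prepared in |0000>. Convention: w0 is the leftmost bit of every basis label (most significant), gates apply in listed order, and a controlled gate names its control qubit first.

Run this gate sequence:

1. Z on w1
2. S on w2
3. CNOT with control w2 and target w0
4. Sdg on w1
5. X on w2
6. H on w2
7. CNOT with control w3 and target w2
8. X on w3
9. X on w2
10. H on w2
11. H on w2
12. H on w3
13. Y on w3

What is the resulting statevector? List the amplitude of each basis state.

The final amplitudes are -I/2 on |0000>, -I/2 on |0001>, I/2 on |0010>, I/2 on |0011>, and 0 on every other basis state.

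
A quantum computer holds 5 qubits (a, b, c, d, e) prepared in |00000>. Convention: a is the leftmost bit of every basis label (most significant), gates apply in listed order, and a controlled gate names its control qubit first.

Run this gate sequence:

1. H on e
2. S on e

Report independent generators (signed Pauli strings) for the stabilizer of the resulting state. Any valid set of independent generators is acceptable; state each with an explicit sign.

One valid set of independent stabilizer generators is +IIIIY, +ZIIII, +IZIII, +IIZII, +IIIZI (any independent generating set of the same group is equally correct).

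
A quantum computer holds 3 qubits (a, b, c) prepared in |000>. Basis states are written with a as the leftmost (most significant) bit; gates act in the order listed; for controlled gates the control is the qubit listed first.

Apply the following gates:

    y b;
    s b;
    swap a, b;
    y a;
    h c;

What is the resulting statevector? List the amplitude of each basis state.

The final amplitudes are sqrt(2)*I/2 on |000>, sqrt(2)*I/2 on |001>, and 0 on every other basis state.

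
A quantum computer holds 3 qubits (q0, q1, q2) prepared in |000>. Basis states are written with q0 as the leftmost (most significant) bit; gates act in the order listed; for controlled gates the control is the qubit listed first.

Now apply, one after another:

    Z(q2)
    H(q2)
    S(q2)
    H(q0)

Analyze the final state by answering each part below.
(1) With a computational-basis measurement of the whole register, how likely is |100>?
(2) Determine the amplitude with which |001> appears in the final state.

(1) The probability of measuring |100> is 1/4.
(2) The final state's coefficient on |001> equals I/2.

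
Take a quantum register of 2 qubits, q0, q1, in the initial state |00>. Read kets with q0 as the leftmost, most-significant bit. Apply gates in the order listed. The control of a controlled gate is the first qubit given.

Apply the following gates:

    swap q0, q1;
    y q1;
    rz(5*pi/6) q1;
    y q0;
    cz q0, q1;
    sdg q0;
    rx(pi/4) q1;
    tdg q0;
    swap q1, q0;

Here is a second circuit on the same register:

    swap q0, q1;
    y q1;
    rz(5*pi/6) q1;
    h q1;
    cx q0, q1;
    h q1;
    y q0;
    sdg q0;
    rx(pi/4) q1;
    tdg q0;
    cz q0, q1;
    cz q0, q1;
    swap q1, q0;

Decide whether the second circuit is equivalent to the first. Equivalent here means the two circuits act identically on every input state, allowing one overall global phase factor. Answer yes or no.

No, they are not equivalent — no single phase factor reconciles the two unitaries.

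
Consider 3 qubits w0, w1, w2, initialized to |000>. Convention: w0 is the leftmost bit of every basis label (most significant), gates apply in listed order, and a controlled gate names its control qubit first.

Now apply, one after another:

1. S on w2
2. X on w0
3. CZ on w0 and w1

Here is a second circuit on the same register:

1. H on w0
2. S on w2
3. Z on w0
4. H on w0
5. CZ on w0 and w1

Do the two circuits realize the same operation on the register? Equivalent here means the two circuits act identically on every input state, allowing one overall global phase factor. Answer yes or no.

Yes: on every input state the two circuits agree up to one overall phase factor.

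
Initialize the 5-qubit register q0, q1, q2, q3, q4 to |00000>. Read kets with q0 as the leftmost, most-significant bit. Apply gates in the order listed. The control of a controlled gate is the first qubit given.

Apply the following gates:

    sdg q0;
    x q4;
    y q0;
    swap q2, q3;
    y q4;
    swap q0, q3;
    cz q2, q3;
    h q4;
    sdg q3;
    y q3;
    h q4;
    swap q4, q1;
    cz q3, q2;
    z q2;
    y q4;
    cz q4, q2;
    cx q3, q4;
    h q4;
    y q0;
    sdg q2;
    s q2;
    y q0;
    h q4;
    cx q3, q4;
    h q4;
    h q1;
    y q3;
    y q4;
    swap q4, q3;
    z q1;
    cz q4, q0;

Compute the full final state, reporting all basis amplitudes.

After the circuit, the state carries amplitude I/2 on |00001>, I/2 on |00011>, -I/2 on |01001>, -I/2 on |01011>, and 0 on every other basis state. Key observation: the block from step 17 through step 24 cancels to the identity and can be dropped.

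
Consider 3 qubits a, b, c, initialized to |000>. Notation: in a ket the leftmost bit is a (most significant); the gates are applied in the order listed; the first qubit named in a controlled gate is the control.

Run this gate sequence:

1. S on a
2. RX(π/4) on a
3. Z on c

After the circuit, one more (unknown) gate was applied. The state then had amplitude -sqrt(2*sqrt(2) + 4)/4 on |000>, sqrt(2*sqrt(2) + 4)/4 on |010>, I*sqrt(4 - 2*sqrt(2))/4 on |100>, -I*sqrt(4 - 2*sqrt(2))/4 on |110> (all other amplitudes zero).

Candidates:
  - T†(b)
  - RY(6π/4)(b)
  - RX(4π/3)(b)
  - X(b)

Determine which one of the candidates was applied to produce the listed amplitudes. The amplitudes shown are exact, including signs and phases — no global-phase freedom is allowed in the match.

It was RY(6π/4)(b) that produced the state shown.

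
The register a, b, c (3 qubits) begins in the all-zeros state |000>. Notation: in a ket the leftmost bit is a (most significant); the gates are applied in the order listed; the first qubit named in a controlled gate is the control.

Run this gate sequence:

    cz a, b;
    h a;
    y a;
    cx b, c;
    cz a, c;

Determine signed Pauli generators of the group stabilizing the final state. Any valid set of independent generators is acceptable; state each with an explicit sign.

The final state is stabilized by the group generated by -XII, +IZI, +IIZ; other independent generating sets are equally valid.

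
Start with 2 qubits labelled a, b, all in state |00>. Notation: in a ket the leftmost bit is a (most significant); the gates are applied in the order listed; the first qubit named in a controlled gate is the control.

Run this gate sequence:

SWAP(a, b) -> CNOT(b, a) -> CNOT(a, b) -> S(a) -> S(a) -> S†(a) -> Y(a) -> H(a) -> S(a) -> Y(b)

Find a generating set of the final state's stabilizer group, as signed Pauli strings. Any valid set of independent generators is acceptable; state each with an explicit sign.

The stabilizer group can be generated by -YI, -IZ, among other valid generating sets.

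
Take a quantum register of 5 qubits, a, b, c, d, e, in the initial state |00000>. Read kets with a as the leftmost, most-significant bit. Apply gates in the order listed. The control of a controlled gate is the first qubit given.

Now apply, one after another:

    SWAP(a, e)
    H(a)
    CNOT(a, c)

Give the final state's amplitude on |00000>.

The final state's coefficient on |00000> equals sqrt(2)/2.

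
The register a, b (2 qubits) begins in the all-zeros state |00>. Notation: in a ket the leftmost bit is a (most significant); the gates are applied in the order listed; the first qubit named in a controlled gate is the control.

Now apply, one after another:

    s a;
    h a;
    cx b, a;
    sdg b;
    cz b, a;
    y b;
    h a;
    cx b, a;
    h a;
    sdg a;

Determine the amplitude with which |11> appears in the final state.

|11> carries amplitude -sqrt(2)/2 in the final state.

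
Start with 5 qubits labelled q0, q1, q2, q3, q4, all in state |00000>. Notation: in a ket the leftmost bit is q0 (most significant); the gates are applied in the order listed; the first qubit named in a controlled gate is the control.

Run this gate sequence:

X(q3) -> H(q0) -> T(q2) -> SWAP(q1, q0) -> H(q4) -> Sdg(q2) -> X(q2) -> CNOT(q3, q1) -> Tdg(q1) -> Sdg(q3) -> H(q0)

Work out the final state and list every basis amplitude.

After the circuit, the state carries amplitude -sqrt(2)*I/4 on |00110>, -sqrt(2)*I/4 on |00111>, -sqrt(2)*exp(I*pi/4)/4 on |01110>, -sqrt(2)*exp(I*pi/4)/4 on |01111>, -sqrt(2)*I/4 on |10110>, -sqrt(2)*I/4 on |10111>, -sqrt(2)*exp(I*pi/4)/4 on |11110>, -sqrt(2)*exp(I*pi/4)/4 on |11111>, and 0 on every other basis state.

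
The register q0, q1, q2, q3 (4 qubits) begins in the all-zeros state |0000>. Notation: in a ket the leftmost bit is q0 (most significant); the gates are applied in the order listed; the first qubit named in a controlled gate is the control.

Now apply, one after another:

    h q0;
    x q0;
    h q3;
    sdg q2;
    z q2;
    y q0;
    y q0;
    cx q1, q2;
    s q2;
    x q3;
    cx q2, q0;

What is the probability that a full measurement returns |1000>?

The probability of measuring |1000> is 1/4.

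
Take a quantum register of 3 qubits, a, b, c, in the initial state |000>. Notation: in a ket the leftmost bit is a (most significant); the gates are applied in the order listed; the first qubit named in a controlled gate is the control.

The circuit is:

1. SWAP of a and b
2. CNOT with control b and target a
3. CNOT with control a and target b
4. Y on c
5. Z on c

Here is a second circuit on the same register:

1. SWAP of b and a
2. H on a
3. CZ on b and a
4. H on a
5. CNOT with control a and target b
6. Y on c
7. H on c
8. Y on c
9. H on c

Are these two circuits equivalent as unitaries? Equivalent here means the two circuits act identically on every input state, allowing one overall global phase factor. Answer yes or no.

No, they are not equivalent — no single phase factor reconciles the two unitaries.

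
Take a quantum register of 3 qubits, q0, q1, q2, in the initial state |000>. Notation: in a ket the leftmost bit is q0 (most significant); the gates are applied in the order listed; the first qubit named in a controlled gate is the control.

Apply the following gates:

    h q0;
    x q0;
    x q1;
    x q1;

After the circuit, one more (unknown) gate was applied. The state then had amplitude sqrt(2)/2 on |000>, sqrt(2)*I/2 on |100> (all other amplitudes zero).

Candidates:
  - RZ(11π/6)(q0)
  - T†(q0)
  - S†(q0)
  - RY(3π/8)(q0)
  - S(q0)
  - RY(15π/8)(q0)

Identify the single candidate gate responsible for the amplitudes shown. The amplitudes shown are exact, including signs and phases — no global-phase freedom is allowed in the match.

It was S(q0) that produced the state shown. Key observation: the block from step 3 through step 4 cancels to the identity and can be dropped.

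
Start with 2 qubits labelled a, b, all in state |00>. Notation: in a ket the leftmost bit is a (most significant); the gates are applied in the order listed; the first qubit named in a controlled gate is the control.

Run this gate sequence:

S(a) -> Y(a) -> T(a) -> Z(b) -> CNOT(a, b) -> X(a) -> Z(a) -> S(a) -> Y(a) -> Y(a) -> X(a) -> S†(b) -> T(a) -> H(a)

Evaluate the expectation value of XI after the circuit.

In the final state, XI has expectation -1.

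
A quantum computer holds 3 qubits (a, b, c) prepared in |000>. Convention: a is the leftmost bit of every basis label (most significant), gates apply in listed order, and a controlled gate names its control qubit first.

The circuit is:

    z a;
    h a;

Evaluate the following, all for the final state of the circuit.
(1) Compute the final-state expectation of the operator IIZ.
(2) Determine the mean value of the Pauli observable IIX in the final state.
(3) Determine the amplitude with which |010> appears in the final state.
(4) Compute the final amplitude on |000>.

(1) The expectation value of IIZ is 1.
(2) The expectation value of IIX is 0.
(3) The final state's coefficient on |010> equals 0.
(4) The final state's coefficient on |000> equals sqrt(2)/2.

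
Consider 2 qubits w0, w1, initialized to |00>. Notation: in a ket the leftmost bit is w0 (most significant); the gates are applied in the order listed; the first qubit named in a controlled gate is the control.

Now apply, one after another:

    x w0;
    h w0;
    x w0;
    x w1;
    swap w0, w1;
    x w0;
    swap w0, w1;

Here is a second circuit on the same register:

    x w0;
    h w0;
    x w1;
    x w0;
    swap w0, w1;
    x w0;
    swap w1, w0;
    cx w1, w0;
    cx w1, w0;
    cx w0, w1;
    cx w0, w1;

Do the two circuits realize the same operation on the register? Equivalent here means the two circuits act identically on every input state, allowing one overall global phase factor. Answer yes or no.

Yes — the two circuits implement the same unitary up to a global phase.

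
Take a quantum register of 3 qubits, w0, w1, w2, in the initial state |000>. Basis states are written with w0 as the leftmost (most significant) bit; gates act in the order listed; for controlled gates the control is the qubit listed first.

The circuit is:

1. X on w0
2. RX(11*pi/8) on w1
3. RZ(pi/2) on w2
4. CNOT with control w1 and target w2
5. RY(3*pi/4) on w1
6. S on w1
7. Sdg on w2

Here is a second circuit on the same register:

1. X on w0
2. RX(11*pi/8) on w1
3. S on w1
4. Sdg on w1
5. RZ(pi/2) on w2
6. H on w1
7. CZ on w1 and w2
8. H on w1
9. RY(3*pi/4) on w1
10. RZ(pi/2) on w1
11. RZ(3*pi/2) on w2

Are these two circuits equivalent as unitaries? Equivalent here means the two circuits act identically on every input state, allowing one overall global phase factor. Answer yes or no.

No, they are not equivalent — no single phase factor reconciles the two unitaries.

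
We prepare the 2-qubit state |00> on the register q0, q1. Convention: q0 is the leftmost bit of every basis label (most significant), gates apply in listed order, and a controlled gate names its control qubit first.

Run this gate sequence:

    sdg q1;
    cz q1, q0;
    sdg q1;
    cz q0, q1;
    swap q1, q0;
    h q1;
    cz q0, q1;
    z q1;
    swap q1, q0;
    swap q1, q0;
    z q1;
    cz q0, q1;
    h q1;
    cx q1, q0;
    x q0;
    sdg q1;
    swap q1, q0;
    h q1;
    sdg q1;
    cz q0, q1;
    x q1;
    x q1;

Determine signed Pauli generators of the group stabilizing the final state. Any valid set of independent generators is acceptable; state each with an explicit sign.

One valid set of independent stabilizer generators is +IY, +ZI (any independent generating set of the same group is equally correct). Key observation: the block from step 6 through step 13 cancels to the identity and can be dropped.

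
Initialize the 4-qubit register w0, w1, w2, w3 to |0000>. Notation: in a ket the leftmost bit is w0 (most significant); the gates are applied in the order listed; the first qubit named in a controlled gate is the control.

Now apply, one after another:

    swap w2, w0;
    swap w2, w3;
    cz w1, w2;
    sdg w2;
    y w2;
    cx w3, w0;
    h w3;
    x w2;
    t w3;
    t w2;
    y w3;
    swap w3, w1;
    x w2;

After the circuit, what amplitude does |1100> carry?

|1100> carries amplitude 0 in the final state.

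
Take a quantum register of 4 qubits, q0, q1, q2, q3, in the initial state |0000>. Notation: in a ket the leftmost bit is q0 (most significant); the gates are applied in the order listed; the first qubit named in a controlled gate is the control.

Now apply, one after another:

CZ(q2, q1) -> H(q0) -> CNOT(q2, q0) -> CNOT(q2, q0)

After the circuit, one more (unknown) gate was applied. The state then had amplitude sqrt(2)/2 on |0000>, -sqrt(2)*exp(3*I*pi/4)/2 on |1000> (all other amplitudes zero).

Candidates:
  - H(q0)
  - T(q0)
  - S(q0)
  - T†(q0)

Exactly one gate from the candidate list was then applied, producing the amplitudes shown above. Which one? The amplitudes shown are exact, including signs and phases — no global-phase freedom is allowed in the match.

The applied gate was T†(q0). Key observation: the block from step 3 through step 4 cancels to the identity and can be dropped.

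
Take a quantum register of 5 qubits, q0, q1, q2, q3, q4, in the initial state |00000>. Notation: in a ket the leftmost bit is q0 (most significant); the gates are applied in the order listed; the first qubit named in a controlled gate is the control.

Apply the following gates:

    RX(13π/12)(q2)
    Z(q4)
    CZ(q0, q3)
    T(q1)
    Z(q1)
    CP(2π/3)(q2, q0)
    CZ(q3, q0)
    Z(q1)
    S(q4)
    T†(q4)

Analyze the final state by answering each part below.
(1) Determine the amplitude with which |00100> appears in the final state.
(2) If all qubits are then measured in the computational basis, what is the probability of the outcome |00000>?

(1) The final state's coefficient on |00100> equals -I*sqrt(3*sqrt(2) + 6)/4 - I*sqrt(2 - sqrt(2))/4.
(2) The probability of measuring |00000> is -sqrt(6)/8 - sqrt(2)/8 + 1/2.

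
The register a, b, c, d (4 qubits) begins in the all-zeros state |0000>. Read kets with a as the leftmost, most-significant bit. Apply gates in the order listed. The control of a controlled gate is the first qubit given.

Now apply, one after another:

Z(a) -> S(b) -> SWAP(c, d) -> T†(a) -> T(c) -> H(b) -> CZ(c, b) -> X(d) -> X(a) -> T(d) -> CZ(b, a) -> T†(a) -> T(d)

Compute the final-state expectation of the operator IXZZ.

The observable IXZZ averages to 1.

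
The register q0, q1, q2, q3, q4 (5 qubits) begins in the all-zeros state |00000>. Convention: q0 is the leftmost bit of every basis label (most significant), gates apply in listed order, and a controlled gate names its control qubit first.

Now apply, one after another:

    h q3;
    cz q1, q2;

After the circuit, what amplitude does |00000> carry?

The final state's coefficient on |00000> equals sqrt(2)/2.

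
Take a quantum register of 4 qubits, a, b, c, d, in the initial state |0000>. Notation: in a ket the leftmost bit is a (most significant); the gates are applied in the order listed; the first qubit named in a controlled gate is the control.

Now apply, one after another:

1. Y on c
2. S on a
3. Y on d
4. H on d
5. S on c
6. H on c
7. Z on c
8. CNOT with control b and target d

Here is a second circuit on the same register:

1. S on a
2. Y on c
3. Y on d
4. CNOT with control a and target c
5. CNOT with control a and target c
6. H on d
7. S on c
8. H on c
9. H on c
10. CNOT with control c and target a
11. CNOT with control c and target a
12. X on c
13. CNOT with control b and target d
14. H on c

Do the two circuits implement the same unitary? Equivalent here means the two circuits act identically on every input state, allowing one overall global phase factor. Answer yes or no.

Yes, they are equivalent — the unitaries differ by at most a global phase.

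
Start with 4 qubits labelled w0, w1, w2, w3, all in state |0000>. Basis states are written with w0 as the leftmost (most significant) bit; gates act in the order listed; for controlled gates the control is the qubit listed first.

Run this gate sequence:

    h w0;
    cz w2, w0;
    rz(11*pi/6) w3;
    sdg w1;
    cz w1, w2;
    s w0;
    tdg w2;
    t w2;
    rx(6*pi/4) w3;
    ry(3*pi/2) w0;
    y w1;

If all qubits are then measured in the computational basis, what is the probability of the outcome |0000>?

A full measurement returns |0000> with probability 0.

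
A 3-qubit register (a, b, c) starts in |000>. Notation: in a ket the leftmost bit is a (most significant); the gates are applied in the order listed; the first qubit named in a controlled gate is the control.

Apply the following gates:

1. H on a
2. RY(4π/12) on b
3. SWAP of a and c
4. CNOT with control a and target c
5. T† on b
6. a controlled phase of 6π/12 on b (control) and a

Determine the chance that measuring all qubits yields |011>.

A full measurement returns |011> with probability 1/8.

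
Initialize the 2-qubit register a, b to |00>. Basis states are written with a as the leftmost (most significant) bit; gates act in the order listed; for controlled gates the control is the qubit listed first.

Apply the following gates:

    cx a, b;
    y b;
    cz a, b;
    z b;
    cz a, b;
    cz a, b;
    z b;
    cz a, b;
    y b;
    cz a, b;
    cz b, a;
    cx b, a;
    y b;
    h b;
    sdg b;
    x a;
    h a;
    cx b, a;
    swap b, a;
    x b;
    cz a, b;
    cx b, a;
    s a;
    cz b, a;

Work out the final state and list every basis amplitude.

The final amplitudes are -I/2 on |00>, -1/2 on |01>, -I/2 on |10>, 1/2 on |11>. Key observation: the block from step 2 through step 9 cancels to the identity and can be dropped.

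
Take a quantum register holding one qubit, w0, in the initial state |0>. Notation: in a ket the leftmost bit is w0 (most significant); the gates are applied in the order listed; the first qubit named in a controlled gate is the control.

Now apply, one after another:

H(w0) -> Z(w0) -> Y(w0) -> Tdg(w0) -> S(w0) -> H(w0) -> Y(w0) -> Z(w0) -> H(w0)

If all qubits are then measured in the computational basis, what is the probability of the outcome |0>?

Outcome |0> occurs with probability 1/2.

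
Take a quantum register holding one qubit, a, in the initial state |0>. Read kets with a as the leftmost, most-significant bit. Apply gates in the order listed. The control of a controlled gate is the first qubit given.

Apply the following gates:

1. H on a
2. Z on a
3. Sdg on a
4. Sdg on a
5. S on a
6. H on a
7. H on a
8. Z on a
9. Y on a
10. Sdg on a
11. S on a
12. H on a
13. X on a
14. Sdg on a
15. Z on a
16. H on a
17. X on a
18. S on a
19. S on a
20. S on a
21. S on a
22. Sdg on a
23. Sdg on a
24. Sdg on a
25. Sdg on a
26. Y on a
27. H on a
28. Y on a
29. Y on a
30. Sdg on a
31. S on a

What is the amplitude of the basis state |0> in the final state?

The final state's coefficient on |0> equals -1/2 + I/2. Key observation: gates 19-24 undo each other exactly, leaving only the rest of the circuit to track.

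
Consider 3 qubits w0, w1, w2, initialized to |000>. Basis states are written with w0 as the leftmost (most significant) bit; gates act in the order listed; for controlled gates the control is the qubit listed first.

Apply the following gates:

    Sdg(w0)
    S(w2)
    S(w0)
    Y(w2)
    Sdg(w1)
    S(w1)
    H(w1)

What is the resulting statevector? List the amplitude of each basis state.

The resulting statevector has amplitude sqrt(2)*I/2 on |001>, sqrt(2)*I/2 on |011>, and 0 on every other basis state.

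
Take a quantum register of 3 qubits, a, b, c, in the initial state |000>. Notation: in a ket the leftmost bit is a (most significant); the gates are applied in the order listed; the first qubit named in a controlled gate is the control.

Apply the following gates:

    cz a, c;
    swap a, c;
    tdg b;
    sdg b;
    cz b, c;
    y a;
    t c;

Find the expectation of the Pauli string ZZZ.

The observable ZZZ averages to -1.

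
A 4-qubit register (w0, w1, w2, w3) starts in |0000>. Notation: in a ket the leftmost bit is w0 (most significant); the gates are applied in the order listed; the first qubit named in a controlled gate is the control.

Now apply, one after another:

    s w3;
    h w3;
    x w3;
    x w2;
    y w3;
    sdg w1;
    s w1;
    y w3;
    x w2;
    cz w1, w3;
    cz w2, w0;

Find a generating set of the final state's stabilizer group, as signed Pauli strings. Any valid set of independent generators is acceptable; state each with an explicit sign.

One valid set of independent stabilizer generators is +IIIX, +ZIII, +IZII, +IIZI (any independent generating set of the same group is equally correct). Key observation: the block from step 4 through step 9 cancels to the identity and can be dropped.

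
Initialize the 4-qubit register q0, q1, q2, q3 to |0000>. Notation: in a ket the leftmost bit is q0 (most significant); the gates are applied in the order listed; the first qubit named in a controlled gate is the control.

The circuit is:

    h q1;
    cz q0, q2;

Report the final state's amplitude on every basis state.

The final amplitudes are sqrt(2)/2 on |0000>, sqrt(2)/2 on |0100>, and 0 on every other basis state.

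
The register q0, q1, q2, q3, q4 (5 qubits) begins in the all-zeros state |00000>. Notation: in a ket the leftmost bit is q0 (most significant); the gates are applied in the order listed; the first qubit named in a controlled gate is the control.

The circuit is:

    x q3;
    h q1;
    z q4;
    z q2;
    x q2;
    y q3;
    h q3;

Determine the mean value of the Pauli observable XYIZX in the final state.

In the final state, XYIZX has expectation 0.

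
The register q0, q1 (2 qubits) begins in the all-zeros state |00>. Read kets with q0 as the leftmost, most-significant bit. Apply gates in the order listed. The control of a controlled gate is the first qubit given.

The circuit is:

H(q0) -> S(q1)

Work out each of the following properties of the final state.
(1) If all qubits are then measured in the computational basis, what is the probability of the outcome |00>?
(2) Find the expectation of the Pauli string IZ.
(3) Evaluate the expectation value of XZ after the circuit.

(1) A full measurement returns |00> with probability 1/2.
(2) In the final state, IZ has expectation 1.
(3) In the final state, XZ has expectation 1.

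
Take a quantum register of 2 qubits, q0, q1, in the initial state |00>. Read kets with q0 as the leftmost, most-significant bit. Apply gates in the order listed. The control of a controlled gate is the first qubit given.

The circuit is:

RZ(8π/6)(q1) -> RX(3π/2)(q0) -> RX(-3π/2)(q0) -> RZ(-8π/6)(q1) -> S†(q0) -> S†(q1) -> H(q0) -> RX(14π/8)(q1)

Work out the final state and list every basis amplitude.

The resulting statevector has amplitude -sqrt(2*sqrt(2) + 4)/4 on |00>, -I*sqrt(4 - 2*sqrt(2))/4 on |01>, -sqrt(2*sqrt(2) + 4)/4 on |10>, -I*sqrt(4 - 2*sqrt(2))/4 on |11>. Key observation: the block from step 1 through step 4 cancels to the identity and can be dropped.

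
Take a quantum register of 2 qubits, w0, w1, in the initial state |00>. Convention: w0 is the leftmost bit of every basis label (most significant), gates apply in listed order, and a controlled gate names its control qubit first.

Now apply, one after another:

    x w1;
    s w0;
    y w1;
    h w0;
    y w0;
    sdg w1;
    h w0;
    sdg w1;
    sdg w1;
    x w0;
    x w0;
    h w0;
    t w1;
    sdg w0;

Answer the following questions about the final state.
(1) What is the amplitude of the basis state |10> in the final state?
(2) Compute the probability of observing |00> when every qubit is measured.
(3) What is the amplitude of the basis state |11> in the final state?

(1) The amplitude on |10> is -sqrt(2)*I/2.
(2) Outcome |00> occurs with probability 1/2.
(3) The amplitude on |11> is 0.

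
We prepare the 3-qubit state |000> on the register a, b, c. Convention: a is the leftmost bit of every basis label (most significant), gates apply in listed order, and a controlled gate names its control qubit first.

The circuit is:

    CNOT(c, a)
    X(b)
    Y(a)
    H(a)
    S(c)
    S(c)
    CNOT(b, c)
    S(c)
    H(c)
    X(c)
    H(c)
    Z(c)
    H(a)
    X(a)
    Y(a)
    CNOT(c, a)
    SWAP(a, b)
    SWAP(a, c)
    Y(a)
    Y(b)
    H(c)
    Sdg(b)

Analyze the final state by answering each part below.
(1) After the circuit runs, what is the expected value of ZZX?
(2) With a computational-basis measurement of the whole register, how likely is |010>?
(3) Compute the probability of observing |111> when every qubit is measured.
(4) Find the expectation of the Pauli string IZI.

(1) The expectation value of ZZX is 1.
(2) A full measurement returns |010> with probability 1/2.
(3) The probability of measuring |111> is 0.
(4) The expectation value of IZI is -1.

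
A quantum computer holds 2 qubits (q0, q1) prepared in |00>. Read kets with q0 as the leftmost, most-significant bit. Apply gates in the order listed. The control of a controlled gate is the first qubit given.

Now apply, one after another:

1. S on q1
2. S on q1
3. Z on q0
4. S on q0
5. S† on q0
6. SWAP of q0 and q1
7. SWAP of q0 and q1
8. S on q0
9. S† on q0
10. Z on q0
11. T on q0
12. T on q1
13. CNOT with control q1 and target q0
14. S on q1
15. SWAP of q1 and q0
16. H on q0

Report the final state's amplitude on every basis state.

The resulting statevector has amplitude sqrt(2)/2 on |00>, 0 on |01>, sqrt(2)/2 on |10>, 0 on |11>. Key observation: steps 3-10 multiply out to the identity, so the circuit reduces to the remaining gates.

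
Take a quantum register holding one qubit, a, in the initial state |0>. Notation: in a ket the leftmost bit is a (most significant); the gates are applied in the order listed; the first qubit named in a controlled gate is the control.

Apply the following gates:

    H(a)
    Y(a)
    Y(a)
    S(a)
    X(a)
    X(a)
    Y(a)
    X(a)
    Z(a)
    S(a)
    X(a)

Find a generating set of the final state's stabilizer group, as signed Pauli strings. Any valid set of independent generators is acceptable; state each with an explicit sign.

One valid set of independent stabilizer generators is -X (any independent generating set of the same group is equally correct).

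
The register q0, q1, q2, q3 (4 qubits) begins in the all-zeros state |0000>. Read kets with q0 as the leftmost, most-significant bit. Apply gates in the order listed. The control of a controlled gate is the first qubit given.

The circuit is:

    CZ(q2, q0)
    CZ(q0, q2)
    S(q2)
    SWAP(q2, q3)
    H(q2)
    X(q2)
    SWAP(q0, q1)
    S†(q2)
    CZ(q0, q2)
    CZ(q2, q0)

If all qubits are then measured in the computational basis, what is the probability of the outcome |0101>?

The probability of measuring |0101> is 0.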